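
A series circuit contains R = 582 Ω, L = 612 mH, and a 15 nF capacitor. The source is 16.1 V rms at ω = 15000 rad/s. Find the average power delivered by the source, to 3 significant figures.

X_L = ωL = 9180 Ω
X_C = 1/(ωC) = 4440 Ω
Net reactance X = X_L − X_C = 4740 Ω
Z = 582 + j4740 Ω
|Z| = √(582² + 4740²) = 4770 Ω
∠Z = arctan(4740/582) = 83.0°
I = V/|Z| = 3.37 mA
P = VI cos φ = 16.1 × 0.00337 × cos(83.0°) = 6.63 mW

6.63 mW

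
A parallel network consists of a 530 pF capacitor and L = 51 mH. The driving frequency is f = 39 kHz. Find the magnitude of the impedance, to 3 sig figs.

ω = 2πf = 245000 rad/s
X_L = ωL = 12500 Ω
X_C = 1/(ωC) = 7700 Ω
Parallel: admittances add. Y = 1/(jωL) + jωC
Y = (0 + j4.99e-05) S
|Y| = 4.99e-05 S → |Z| = 1/|Y| = 20100 Ω, ∠Z = −∠Y = -90.0°

20100 Ω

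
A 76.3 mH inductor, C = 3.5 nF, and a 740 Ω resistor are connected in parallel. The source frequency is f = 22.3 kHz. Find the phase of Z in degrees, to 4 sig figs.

-16.37°

ω = 2πf = 140100 rad/s
X_L = ωL = 10690 Ω
X_C = 1/(ωC) = 2039 Ω
Parallel: admittances add. Y = 1/R + 1/(jωL) + jωC
Y = (0.001351 + j0.0003969) S
|Y| = 0.001408 S → |Z| = 1/|Y| = 710.0 Ω, ∠Z = −∠Y = -16.37°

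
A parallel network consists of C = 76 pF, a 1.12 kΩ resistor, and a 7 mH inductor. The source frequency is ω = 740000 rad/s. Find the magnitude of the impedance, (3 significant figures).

1110 Ω

X_L = ωL = 5180 Ω
X_C = 1/(ωC) = 17800 Ω
Parallel: admittances add. Y = 1/R + 1/(jωL) + jωC
Y = (0.000893 − j0.000137) S
|Y| = 0.000903 S → |Z| = 1/|Y| = 1110 Ω, ∠Z = −∠Y = 8.71°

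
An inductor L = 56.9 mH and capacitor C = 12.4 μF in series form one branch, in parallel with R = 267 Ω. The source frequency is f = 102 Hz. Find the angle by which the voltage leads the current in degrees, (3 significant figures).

ω = 2πf = 640.9 rad/s
X_L = ωL = 36.5 Ω
X_C = 1/(ωC) = 126 Ω
Branch 1: Z₁ = R = 267 Ω
Branch 2 (series LC): Z₂ = j(X_L − X_C) = −j89.4 Ω
Parallel: Z = Z₁Z₂/(Z₁+Z₂), |Z| = 84.7 Ω, ∠Z = -71.5°

-71.5°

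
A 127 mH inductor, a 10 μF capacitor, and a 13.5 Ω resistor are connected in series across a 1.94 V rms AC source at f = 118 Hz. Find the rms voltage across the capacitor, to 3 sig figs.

ω = 2πf = 741.4 rad/s
X_L = ωL = 94.2 Ω
X_C = 1/(ωC) = 135 Ω
Net reactance X = X_L − X_C = -40.7 Ω
Z = 13.5 − j40.7 Ω
|Z| = √(13.5² + 40.7²) = 42.9 Ω
I = V/|Z| = 45.2 mA
V_C = I·|Z_C| = 0.0452 × 135 = 6.10 V

6.10 V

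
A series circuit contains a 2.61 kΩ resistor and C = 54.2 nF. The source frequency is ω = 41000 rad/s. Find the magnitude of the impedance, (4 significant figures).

X_C = 1/(ωC) = 450.0 Ω
Z = 2610 − j450.0 Ω
|Z| = √(2610² + 450.0²) = 2649 Ω

2649 Ω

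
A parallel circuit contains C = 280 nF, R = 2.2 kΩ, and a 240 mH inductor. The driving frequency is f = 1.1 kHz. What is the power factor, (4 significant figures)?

0.3229

ω = 2πf = 6912 rad/s
X_L = ωL = 1659 Ω
X_C = 1/(ωC) = 516.7 Ω
Parallel: admittances add. Y = 1/R + 1/(jωL) + jωC
Y = (0.0004545 + j0.001332) S
|Y| = 0.001408 S → |Z| = 1/|Y| = 710.3 Ω, ∠Z = −∠Y = -71.16°
cos φ = cos(-71.16°) = 0.3229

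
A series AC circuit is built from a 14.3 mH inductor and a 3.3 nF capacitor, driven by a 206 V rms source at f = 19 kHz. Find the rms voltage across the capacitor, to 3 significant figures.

629 V

ω = 2πf = 119400 rad/s
X_L = ωL = 1710 Ω
X_C = 1/(ωC) = 2540 Ω
Net reactance X = X_L − X_C = -831 Ω
Z = − j831 Ω
|Z| = √(0² + 831²) = 831 Ω
I = V/|Z| = 248 mA
V_C = I·|Z_C| = 0.248 × 2540 = 629 V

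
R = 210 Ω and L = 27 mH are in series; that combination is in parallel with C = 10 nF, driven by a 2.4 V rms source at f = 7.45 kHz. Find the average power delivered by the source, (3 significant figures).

737 μW

ω = 2πf = 46810 rad/s
X_L = ωL = 1260 Ω
X_C = 1/(ωC) = 2140 Ω
Branch 1 (R+jX_L): Z₁ = 210 + j1260 Ω, |Z₁| = 1280 Ω
Branch 2 (−jX_C): Z₂ = −j2140 Ω
Parallel: Z = Z₁Z₂/(Z₁+Z₂), |Z| = 3050 Ω, ∠Z = 67.0°
I = V/|Z| = 787 μA
P = VI cos φ = 2.4 × 0.000787 × cos(67.0°) = 737 μW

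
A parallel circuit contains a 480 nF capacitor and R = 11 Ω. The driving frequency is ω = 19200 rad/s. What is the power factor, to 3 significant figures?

X_C = 1/(ωC) = 109 Ω
Parallel: admittances add. Y = 1/R + jωC
Y = (0.0909 + j0.00922) S
|Y| = 0.0914 S → |Z| = 1/|Y| = 10.9 Ω, ∠Z = −∠Y = -5.79°
cos φ = cos(-5.79°) = 0.995

0.995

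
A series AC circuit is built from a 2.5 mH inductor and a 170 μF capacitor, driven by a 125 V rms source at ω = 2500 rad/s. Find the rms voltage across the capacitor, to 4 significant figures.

X_L = ωL = 6.250 Ω
X_C = 1/(ωC) = 2.353 Ω
Net reactance X = X_L − X_C = 3.897 Ω
Z = j3.897 Ω
|Z| = √(0² + 3.897²) = 3.897 Ω
I = V/|Z| = 32.08 A
V_C = I·|Z_C| = 32.08 × 2.353 = 75.47 V

75.47 V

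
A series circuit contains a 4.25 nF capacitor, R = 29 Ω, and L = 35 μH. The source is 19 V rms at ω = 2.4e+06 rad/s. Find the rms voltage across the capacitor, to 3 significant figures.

57.8 V

X_L = ωL = 84.0 Ω
X_C = 1/(ωC) = 98.0 Ω
Net reactance X = X_L − X_C = -14.0 Ω
Z = 29.0 − j14.0 Ω
|Z| = √(29.0² + 14.0²) = 32.2 Ω
I = V/|Z| = 590 mA
V_C = I·|Z_C| = 0.590 × 98.0 = 57.8 V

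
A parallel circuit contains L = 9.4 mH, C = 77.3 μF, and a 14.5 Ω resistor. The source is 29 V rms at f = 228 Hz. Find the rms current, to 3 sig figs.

2.26 A

ω = 2πf = 1433 rad/s
X_L = ωL = 13.5 Ω
X_C = 1/(ωC) = 9.03 Ω
Parallel: admittances add. Y = 1/R + 1/(jωL) + jωC
Y = (0.0690 + j0.0365) S
|Y| = 0.0780 S → |Z| = 1/|Y| = 12.8 Ω, ∠Z = −∠Y = -27.9°
I = V/|Z| = 29/12.8 = 2.26 A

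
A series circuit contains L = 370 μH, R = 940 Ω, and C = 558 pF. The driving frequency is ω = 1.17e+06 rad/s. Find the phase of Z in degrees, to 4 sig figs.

-49.45°

X_L = ωL = 432.9 Ω
X_C = 1/(ωC) = 1532 Ω
Net reactance X = X_L − X_C = -1099 Ω
Z = 940.0 − j1099 Ω
|Z| = √(940.0² + 1099²) = 1446 Ω
∠Z = arctan(-1099/940.0) = -49.45°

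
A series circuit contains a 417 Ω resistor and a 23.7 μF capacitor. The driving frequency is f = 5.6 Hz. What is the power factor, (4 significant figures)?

0.3284

ω = 2πf = 35.19 rad/s
X_C = 1/(ωC) = 1199 Ω
Z = 417.0 − j1199 Ω
|Z| = √(417.0² + 1199²) = 1270 Ω
∠Z = arctan(-1199/417.0) = -70.83°
cos φ = cos(-70.83°) = 0.3284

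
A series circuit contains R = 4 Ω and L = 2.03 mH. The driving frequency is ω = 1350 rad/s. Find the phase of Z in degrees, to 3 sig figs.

X_L = ωL = 2.74 Ω
Z = 4.00 + j2.74 Ω
|Z| = √(4.00² + 2.74²) = 4.85 Ω
∠Z = arctan(2.74/4.00) = 34.4°

34.4°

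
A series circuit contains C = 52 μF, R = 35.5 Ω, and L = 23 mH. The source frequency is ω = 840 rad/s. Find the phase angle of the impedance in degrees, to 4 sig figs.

-5.749°

X_L = ωL = 19.32 Ω
X_C = 1/(ωC) = 22.89 Ω
Net reactance X = X_L − X_C = -3.574 Ω
Z = 35.50 − j3.574 Ω
|Z| = √(35.50² + 3.574²) = 35.68 Ω
∠Z = arctan(-3.574/35.50) = -5.749°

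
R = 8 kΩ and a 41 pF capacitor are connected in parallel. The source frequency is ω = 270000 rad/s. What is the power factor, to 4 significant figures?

X_C = 1/(ωC) = 90330 Ω
Parallel: admittances add. Y = 1/R + jωC
Y = (0.0001250 + j1.107e-05) S
|Y| = 0.0001255 S → |Z| = 1/|Y| = 7969 Ω, ∠Z = −∠Y = -5.061°
cos φ = cos(-5.061°) = 0.9961

0.9961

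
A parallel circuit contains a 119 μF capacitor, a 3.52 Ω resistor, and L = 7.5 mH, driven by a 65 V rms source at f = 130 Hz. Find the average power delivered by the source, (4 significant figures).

1.200 kW

ω = 2πf = 816.8 rad/s
X_L = ωL = 6.126 Ω
X_C = 1/(ωC) = 10.29 Ω
Parallel: admittances add. Y = 1/R + 1/(jωL) + jωC
Y = (0.2841 − j0.06603) S
|Y| = 0.2917 S → |Z| = 1/|Y| = 3.429 Ω, ∠Z = −∠Y = 13.09°
I = V/|Z| = 18.96 A
P = VI cos φ = 65 × 18.96 × cos(13.09°) = 1.200 kW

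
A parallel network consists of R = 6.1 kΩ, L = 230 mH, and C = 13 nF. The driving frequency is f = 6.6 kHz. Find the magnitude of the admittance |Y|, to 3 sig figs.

ω = 2πf = 41470 rad/s
X_L = ωL = 9540 Ω
X_C = 1/(ωC) = 1850 Ω
Parallel: admittances add. Y = 1/R + 1/(jωL) + jωC
Y = (0.000164 + j0.000434) S
|Y| = 0.000464 S → |Z| = 1/|Y| = 2150 Ω, ∠Z = −∠Y = -69.3°

464 μS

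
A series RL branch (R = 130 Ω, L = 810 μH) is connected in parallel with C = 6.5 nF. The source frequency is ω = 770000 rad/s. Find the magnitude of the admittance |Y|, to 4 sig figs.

3.483 mS

X_L = ωL = 623.7 Ω
X_C = 1/(ωC) = 199.8 Ω
Branch 1 (R+jX_L): Z₁ = 130.0 + j623.7 Ω, |Z₁| = 637.1 Ω
Branch 2 (−jX_C): Z₂ = −j199.8 Ω
Parallel: Z = Z₁Z₂/(Z₁+Z₂), |Z| = 287.1 Ω, ∠Z = -84.72°
|Y| = 1/|Z| = 3.483 mS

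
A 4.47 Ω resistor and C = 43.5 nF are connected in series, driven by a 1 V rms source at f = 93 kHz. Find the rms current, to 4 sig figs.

ω = 2πf = 584300 rad/s
X_C = 1/(ωC) = 39.34 Ω
Z = 4.470 − j39.34 Ω
|Z| = √(4.470² + 39.34²) = 39.59 Ω
I = V/|Z| = 1/39.59 = 25.26 mA

25.26 mA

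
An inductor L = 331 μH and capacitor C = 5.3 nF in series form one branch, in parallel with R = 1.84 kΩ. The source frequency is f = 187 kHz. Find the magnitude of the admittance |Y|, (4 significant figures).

4.413 mS

ω = 2πf = 1.175e+06 rad/s
X_L = ωL = 388.9 Ω
X_C = 1/(ωC) = 160.6 Ω
Branch 1: Z₁ = R = 1840 Ω
Branch 2 (series LC): Z₂ = j(X_L − X_C) = j228.3 Ω
Parallel: Z = Z₁Z₂/(Z₁+Z₂), |Z| = 226.6 Ω, ∠Z = 82.93°
|Y| = 1/|Z| = 4.413 mS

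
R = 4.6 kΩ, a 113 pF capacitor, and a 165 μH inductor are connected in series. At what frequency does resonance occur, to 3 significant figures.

1.17 MHz

ω₀ = 1/√(LC) = 1/√(0.000165 × 1.13e-10) = 7.324e+06 rad/s
f₀ = ω₀/(2π) = 1.17 MHz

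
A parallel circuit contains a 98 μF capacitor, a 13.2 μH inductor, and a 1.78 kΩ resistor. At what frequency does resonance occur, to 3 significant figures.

4.43 kHz

ω₀ = 1/√(LC) = 1/√(1.32e-05 × 9.8e-05) = 27800 rad/s
f₀ = ω₀/(2π) = 4.43 kHz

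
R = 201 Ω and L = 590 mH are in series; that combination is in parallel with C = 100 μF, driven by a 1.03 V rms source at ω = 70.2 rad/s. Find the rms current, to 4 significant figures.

7.926 mA

X_L = ωL = 41.42 Ω
X_C = 1/(ωC) = 142.5 Ω
Branch 1 (R+jX_L): Z₁ = 201.0 + j41.42 Ω, |Z₁| = 205.2 Ω
Branch 2 (−jX_C): Z₂ = −j142.5 Ω
Parallel: Z = Z₁Z₂/(Z₁+Z₂), |Z| = 130.0 Ω, ∠Z = -51.67°
I = V/|Z| = 1.03/130.0 = 7.926 mA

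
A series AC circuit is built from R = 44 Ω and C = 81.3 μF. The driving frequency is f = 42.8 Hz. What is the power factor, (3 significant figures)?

ω = 2πf = 268.9 rad/s
X_C = 1/(ωC) = 45.7 Ω
Z = 44.0 − j45.7 Ω
|Z| = √(44.0² + 45.7²) = 63.5 Ω
∠Z = arctan(-45.7/44.0) = -46.1°
cos φ = cos(-46.1°) = 0.693

0.693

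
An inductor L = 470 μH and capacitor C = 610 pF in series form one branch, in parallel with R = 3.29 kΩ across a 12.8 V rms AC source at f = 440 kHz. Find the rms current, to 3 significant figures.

18.5 mA

ω = 2πf = 2.765e+06 rad/s
X_L = ωL = 1300 Ω
X_C = 1/(ωC) = 593 Ω
Branch 1: Z₁ = R = 3290 Ω
Branch 2 (series LC): Z₂ = j(X_L − X_C) = j706 Ω
Parallel: Z = Z₁Z₂/(Z₁+Z₂), |Z| = 691 Ω, ∠Z = 77.9°
I = V/|Z| = 12.8/691 = 18.5 mA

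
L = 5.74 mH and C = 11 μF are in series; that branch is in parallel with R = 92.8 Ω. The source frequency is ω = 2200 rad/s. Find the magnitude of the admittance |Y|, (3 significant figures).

X_L = ωL = 12.6 Ω
X_C = 1/(ωC) = 41.3 Ω
Branch 1: Z₁ = R = 92.8 Ω
Branch 2 (series LC): Z₂ = j(X_L − X_C) = −j28.7 Ω
Parallel: Z = Z₁Z₂/(Z₁+Z₂), |Z| = 27.4 Ω, ∠Z = -72.8°
|Y| = 1/|Z| = 36.5 mS

36.5 mS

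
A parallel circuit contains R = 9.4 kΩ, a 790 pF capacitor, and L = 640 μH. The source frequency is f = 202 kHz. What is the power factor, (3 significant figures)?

0.422

ω = 2πf = 1.269e+06 rad/s
X_L = ωL = 812 Ω
X_C = 1/(ωC) = 997 Ω
Parallel: admittances add. Y = 1/R + 1/(jωL) + jωC
Y = (0.000106 − j0.000228) S
|Y| = 0.000252 S → |Z| = 1/|Y| = 3970 Ω, ∠Z = −∠Y = 65.0°
cos φ = cos(65.0°) = 0.422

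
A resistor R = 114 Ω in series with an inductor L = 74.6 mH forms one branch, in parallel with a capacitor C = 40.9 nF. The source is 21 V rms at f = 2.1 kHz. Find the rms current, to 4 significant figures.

ω = 2πf = 13190 rad/s
X_L = ωL = 984.3 Ω
X_C = 1/(ωC) = 1853 Ω
Branch 1 (R+jX_L): Z₁ = 114.0 + j984.3 Ω, |Z₁| = 990.9 Ω
Branch 2 (−jX_C): Z₂ = −j1853 Ω
Parallel: Z = Z₁Z₂/(Z₁+Z₂), |Z| = 2096 Ω, ∠Z = 75.92°
I = V/|Z| = 21/2096 = 10.02 mA

10.02 mA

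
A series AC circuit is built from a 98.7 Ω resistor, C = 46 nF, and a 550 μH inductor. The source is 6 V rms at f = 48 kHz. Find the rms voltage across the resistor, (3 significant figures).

ω = 2πf = 301600 rad/s
X_L = ωL = 166 Ω
X_C = 1/(ωC) = 72.1 Ω
Net reactance X = X_L − X_C = 93.8 Ω
Z = 98.7 + j93.8 Ω
|Z| = √(98.7² + 93.8²) = 136 Ω
I = V/|Z| = 44.1 mA
V_R = I·|Z_R| = 0.0441 × 98.7 = 4.35 V

4.35 V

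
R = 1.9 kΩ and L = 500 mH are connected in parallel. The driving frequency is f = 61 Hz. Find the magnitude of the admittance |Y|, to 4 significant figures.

ω = 2πf = 383.3 rad/s
X_L = ωL = 191.6 Ω
Parallel: admittances add. Y = 1/R + 1/(jωL)
Y = (0.0005263 − j0.005218) S
|Y| = 0.005245 S → |Z| = 1/|Y| = 190.7 Ω, ∠Z = −∠Y = 84.24°

5.245 mS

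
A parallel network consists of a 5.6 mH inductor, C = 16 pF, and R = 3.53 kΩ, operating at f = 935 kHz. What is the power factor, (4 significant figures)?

0.9757

ω = 2πf = 5.875e+06 rad/s
X_L = ωL = 32900 Ω
X_C = 1/(ωC) = 10640 Ω
Parallel: admittances add. Y = 1/R + 1/(jωL) + jωC
Y = (0.0002833 + j6.36e-05) S
|Y| = 0.0002903 S → |Z| = 1/|Y| = 3444 Ω, ∠Z = −∠Y = -12.65°
cos φ = cos(-12.65°) = 0.9757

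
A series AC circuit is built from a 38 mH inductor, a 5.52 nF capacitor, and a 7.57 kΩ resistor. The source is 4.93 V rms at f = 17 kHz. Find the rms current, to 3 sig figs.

622 μA

ω = 2πf = 106800 rad/s
X_L = ωL = 4060 Ω
X_C = 1/(ωC) = 1700 Ω
Net reactance X = X_L − X_C = 2360 Ω
Z = 7570 + j2360 Ω
|Z| = √(7570² + 2360²) = 7930 Ω
I = V/|Z| = 4.93/7930 = 622 μA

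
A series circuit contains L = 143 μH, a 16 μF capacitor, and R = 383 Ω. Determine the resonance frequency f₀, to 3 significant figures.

3.33 kHz

ω₀ = 1/√(LC) = 1/√(0.000143 × 1.6e-05) = 20910 rad/s
f₀ = ω₀/(2π) = 3.33 kHz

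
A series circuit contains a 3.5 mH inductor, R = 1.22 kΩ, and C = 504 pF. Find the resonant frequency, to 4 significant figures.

119.8 kHz

ω₀ = 1/√(LC) = 1/√(0.0035 × 5.04e-10) = 752900 rad/s
f₀ = ω₀/(2π) = 119.8 kHz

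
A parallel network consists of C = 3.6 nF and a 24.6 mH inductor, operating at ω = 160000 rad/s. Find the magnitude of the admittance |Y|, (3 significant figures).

X_L = ωL = 3940 Ω
X_C = 1/(ωC) = 1740 Ω
Parallel: admittances add. Y = 1/(jωL) + jωC
Y = (0 + j0.000322) S
|Y| = 0.000322 S → |Z| = 1/|Y| = 3110 Ω, ∠Z = −∠Y = -90.0°

322 μS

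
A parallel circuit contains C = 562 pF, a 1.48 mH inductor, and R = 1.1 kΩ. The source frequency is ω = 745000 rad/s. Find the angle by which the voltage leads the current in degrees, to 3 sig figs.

X_L = ωL = 1100 Ω
X_C = 1/(ωC) = 2390 Ω
Parallel: admittances add. Y = 1/R + 1/(jωL) + jωC
Y = (0.000909 − j0.000488) S
|Y| = 0.00103 S → |Z| = 1/|Y| = 969 Ω, ∠Z = −∠Y = 28.2°

28.2°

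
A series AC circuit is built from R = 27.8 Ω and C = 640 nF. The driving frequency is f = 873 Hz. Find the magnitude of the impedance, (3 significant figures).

ω = 2πf = 5485 rad/s
X_C = 1/(ωC) = 285 Ω
Z = 27.8 − j285 Ω
|Z| = √(27.8² + 285²) = 286 Ω

286 Ω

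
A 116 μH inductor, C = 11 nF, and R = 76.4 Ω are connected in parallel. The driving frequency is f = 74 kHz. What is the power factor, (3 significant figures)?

0.698

ω = 2πf = 465000 rad/s
X_L = ωL = 53.9 Ω
X_C = 1/(ωC) = 196 Ω
Parallel: admittances add. Y = 1/R + 1/(jωL) + jωC
Y = (0.0131 − j0.0134) S
|Y| = 0.0188 S → |Z| = 1/|Y| = 53.3 Ω, ∠Z = −∠Y = 45.7°
cos φ = cos(45.7°) = 0.698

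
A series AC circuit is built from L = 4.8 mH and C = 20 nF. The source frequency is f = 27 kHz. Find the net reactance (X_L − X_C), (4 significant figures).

ω = 2πf = 169600 rad/s
X_L = ωL = 814.3 Ω
X_C = 1/(ωC) = 294.7 Ω
X = 814.3 − 294.7 = 519.6 Ω

519.6 Ω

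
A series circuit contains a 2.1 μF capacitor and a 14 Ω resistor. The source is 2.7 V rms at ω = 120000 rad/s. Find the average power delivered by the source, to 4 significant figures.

X_C = 1/(ωC) = 3.968 Ω
Z = 14.00 − j3.968 Ω
|Z| = √(14.00² + 3.968²) = 14.55 Ω
∠Z = arctan(-3.968/14.00) = -15.83°
I = V/|Z| = 185.5 mA
P = VI cos φ = 2.7 × 0.1855 × cos(-15.83°) = 482.0 mW

482.0 mW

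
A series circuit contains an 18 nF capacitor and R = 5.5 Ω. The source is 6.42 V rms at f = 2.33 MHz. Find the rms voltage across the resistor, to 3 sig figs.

ω = 2πf = 1.464e+07 rad/s
X_C = 1/(ωC) = 3.79 Ω
Z = 5.50 − j3.79 Ω
|Z| = √(5.50² + 3.79²) = 6.68 Ω
I = V/|Z| = 961 mA
V_R = I·|Z_R| = 0.961 × 5.50 = 5.28 V

5.28 V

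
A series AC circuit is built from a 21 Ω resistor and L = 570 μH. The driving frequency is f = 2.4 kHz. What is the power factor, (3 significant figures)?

ω = 2πf = 15080 rad/s
X_L = ωL = 8.60 Ω
Z = 21.0 + j8.60 Ω
|Z| = √(21.0² + 8.60²) = 22.7 Ω
∠Z = arctan(8.60/21.0) = 22.3°
cos φ = cos(22.3°) = 0.925

0.925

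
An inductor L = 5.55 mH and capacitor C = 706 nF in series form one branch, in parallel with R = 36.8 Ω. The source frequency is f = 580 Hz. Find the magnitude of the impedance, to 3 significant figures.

36.6 Ω

ω = 2πf = 3644 rad/s
X_L = ωL = 20.2 Ω
X_C = 1/(ωC) = 389 Ω
Branch 1: Z₁ = R = 36.8 Ω
Branch 2 (series LC): Z₂ = j(X_L − X_C) = −j368 Ω
Parallel: Z = Z₁Z₂/(Z₁+Z₂), |Z| = 36.6 Ω, ∠Z = -5.70°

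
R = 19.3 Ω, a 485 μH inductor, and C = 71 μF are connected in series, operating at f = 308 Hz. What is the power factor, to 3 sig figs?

ω = 2πf = 1935 rad/s
X_L = ωL = 0.939 Ω
X_C = 1/(ωC) = 7.28 Ω
Net reactance X = X_L − X_C = -6.34 Ω
Z = 19.3 − j6.34 Ω
|Z| = √(19.3² + 6.34²) = 20.3 Ω
∠Z = arctan(-6.34/19.3) = -18.2°
cos φ = cos(-18.2°) = 0.950

0.950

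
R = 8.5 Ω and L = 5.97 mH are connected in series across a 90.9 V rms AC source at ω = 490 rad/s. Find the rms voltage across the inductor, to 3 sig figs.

29.6 V

X_L = ωL = 2.93 Ω
Z = 8.50 + j2.93 Ω
|Z| = √(8.50² + 2.93²) = 8.99 Ω
I = V/|Z| = 10.1 A
V_L = I·|Z_L| = 10.1 × 2.93 = 29.6 V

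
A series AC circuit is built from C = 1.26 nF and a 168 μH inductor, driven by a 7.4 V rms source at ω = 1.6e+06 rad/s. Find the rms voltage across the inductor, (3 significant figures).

8.75 V

X_L = ωL = 269 Ω
X_C = 1/(ωC) = 496 Ω
Net reactance X = X_L − X_C = -227 Ω
Z = − j227 Ω
|Z| = √(0² + 227²) = 227 Ω
I = V/|Z| = 32.6 mA
V_L = I·|Z_L| = 0.0326 × 269 = 8.75 V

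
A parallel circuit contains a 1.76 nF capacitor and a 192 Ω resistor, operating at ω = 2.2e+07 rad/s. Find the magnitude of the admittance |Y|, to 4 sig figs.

39.07 mS

X_C = 1/(ωC) = 25.83 Ω
Parallel: admittances add. Y = 1/R + jωC
Y = (0.005208 + j0.03872) S
|Y| = 0.03907 S → |Z| = 1/|Y| = 25.60 Ω, ∠Z = −∠Y = -82.34°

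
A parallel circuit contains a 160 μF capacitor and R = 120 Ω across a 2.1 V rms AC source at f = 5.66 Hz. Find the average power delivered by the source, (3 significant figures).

ω = 2πf = 35.56 rad/s
X_C = 1/(ωC) = 176 Ω
Parallel: admittances add. Y = 1/R + jωC
Y = (0.00833 + j0.00569) S
|Y| = 0.0101 S → |Z| = 1/|Y| = 99.1 Ω, ∠Z = −∠Y = -34.3°
I = V/|Z| = 21.2 mA
P = VI cos φ = 2.1 × 0.0212 × cos(-34.3°) = 36.8 mW

36.8 mW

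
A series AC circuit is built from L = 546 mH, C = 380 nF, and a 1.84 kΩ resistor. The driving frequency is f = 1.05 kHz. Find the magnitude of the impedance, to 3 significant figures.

3690 Ω

ω = 2πf = 6597 rad/s
X_L = ωL = 3600 Ω
X_C = 1/(ωC) = 399 Ω
Net reactance X = X_L − X_C = 3200 Ω
Z = 1840 + j3200 Ω
|Z| = √(1840² + 3200²) = 3690 Ω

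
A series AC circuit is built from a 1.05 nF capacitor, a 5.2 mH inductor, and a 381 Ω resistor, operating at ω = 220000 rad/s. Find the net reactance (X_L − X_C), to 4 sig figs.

X_L = ωL = 1144 Ω
X_C = 1/(ωC) = 4329 Ω
X = 1144 − 4329 = -3185 Ω

-3185 Ω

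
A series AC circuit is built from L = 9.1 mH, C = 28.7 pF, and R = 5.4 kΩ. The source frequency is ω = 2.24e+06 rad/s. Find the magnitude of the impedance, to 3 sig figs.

X_L = ωL = 20400 Ω
X_C = 1/(ωC) = 15600 Ω
Net reactance X = X_L − X_C = 4830 Ω
Z = 5400 + j4830 Ω
|Z| = √(5400² + 4830²) = 7240 Ω

7240 Ω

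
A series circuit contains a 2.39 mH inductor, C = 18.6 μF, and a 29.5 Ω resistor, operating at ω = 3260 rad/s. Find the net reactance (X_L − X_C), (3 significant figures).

X_L = ωL = 7.79 Ω
X_C = 1/(ωC) = 16.5 Ω
X = 7.79 − 16.5 = -8.70 Ω

-8.70 Ω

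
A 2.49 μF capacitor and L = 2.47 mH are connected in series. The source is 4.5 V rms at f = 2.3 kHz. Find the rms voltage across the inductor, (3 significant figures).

ω = 2πf = 14450 rad/s
X_L = ωL = 35.7 Ω
X_C = 1/(ωC) = 27.8 Ω
Net reactance X = X_L − X_C = 7.90 Ω
Z = j7.90 Ω
|Z| = √(0² + 7.90²) = 7.90 Ω
I = V/|Z| = 569 mA
V_L = I·|Z_L| = 0.569 × 35.7 = 20.3 V

20.3 V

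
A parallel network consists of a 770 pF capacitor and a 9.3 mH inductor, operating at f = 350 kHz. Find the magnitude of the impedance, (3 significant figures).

608 Ω

ω = 2πf = 2.199e+06 rad/s
X_L = ωL = 20500 Ω
X_C = 1/(ωC) = 591 Ω
Parallel: admittances add. Y = 1/(jωL) + jωC
Y = (0 + j0.00164) S
|Y| = 0.00164 S → |Z| = 1/|Y| = 608 Ω, ∠Z = −∠Y = -90.0°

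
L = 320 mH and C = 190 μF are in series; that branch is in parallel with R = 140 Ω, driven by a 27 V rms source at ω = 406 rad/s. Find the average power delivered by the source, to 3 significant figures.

5.21 W

X_L = ωL = 130 Ω
X_C = 1/(ωC) = 13.0 Ω
Branch 1: Z₁ = R = 140 Ω
Branch 2 (series LC): Z₂ = j(X_L − X_C) = j117 Ω
Parallel: Z = Z₁Z₂/(Z₁+Z₂), |Z| = 89.8 Ω, ∠Z = 50.1°
I = V/|Z| = 301 mA
P = VI cos φ = 27 × 0.301 × cos(50.1°) = 5.21 W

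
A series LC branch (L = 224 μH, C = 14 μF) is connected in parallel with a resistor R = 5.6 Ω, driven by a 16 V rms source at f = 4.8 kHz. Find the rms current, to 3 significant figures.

4.63 A

ω = 2πf = 30160 rad/s
X_L = ωL = 6.76 Ω
X_C = 1/(ωC) = 2.37 Ω
Branch 1: Z₁ = R = 5.60 Ω
Branch 2 (series LC): Z₂ = j(X_L − X_C) = j4.39 Ω
Parallel: Z = Z₁Z₂/(Z₁+Z₂), |Z| = 3.45 Ω, ∠Z = 51.9°
I = V/|Z| = 16/3.45 = 4.63 A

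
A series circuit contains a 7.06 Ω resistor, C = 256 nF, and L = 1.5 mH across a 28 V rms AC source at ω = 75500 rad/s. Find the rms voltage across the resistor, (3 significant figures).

X_L = ωL = 113 Ω
X_C = 1/(ωC) = 51.7 Ω
Net reactance X = X_L − X_C = 61.5 Ω
Z = 7.06 + j61.5 Ω
|Z| = √(7.06² + 61.5²) = 61.9 Ω
I = V/|Z| = 452 mA
V_R = I·|Z_R| = 0.452 × 7.06 = 3.19 V

3.19 V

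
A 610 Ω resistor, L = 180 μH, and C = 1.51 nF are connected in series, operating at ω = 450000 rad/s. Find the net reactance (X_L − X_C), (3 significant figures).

-1390 Ω

X_L = ωL = 81.0 Ω
X_C = 1/(ωC) = 1470 Ω
X = 81.0 − 1470 = -1390 Ω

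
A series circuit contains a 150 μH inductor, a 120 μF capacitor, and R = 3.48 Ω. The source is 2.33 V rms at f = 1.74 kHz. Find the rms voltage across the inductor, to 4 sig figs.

1.065 V

ω = 2πf = 10930 rad/s
X_L = ωL = 1.640 Ω
X_C = 1/(ωC) = 0.7622 Ω
Net reactance X = X_L − X_C = 0.8777 Ω
Z = 3.480 + j0.8777 Ω
|Z| = √(3.480² + 0.8777²) = 3.589 Ω
I = V/|Z| = 649.2 mA
V_L = I·|Z_L| = 0.6492 × 1.640 = 1.065 V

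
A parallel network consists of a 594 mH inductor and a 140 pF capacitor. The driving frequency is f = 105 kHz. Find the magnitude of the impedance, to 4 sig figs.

ω = 2πf = 659700 rad/s
X_L = ωL = 391900 Ω
X_C = 1/(ωC) = 10830 Ω
Parallel: admittances add. Y = 1/(jωL) + jωC
Y = (0 + j8.981e-05) S
|Y| = 8.981e-05 S → |Z| = 1/|Y| = 11130 Ω, ∠Z = −∠Y = -90.00°

11130 Ω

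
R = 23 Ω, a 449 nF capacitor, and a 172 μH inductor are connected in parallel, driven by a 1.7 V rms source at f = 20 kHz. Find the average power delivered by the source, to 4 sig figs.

ω = 2πf = 125700 rad/s
X_L = ωL = 21.61 Ω
X_C = 1/(ωC) = 17.72 Ω
Parallel: admittances add. Y = 1/R + 1/(jωL) + jωC
Y = (0.04348 + j0.01016) S
|Y| = 0.04465 S → |Z| = 1/|Y| = 22.40 Ω, ∠Z = −∠Y = -13.15°
I = V/|Z| = 75.90 mA
P = VI cos φ = 1.7 × 0.07590 × cos(-13.15°) = 125.7 mW

125.7 mW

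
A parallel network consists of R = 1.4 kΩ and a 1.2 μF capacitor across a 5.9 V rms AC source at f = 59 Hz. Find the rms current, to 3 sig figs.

4.96 mA

ω = 2πf = 370.7 rad/s
X_C = 1/(ωC) = 2250 Ω
Parallel: admittances add. Y = 1/R + jωC
Y = (0.000714 + j0.000445) S
|Y| = 0.000841 S → |Z| = 1/|Y| = 1190 Ω, ∠Z = −∠Y = -31.9°
I = V/|Z| = 5.9/1190 = 4.96 mA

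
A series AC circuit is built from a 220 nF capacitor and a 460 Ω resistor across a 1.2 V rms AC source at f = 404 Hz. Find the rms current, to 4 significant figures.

ω = 2πf = 2538 rad/s
X_C = 1/(ωC) = 1791 Ω
Z = 460.0 − j1791 Ω
|Z| = √(460.0² + 1791²) = 1849 Ω
I = V/|Z| = 1.2/1849 = 649.1 μA

649.1 μA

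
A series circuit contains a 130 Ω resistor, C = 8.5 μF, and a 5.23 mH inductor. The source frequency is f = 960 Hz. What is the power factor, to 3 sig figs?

ω = 2πf = 6032 rad/s
X_L = ωL = 31.5 Ω
X_C = 1/(ωC) = 19.5 Ω
Net reactance X = X_L − X_C = 12.0 Ω
Z = 130 + j12.0 Ω
|Z| = √(130² + 12.0²) = 131 Ω
∠Z = arctan(12.0/130) = 5.29°
cos φ = cos(5.29°) = 0.996

0.996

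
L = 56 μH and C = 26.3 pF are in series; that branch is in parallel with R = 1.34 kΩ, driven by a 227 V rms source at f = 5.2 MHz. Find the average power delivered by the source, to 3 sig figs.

ω = 2πf = 3.267e+07 rad/s
X_L = ωL = 1830 Ω
X_C = 1/(ωC) = 1160 Ω
Branch 1: Z₁ = R = 1340 Ω
Branch 2 (series LC): Z₂ = j(X_L − X_C) = j666 Ω
Parallel: Z = Z₁Z₂/(Z₁+Z₂), |Z| = 596 Ω, ∠Z = 63.6°
I = V/|Z| = 381 mA
P = VI cos φ = 227 × 0.381 × cos(63.6°) = 38.5 W

38.5 W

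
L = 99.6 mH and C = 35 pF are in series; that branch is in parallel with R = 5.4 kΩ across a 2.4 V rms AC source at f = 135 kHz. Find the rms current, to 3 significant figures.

447 μA

ω = 2πf = 848200 rad/s
X_L = ωL = 84500 Ω
X_C = 1/(ωC) = 33700 Ω
Branch 1: Z₁ = R = 5400 Ω
Branch 2 (series LC): Z₂ = j(X_L − X_C) = j50800 Ω
Parallel: Z = Z₁Z₂/(Z₁+Z₂), |Z| = 5370 Ω, ∠Z = 6.07°
I = V/|Z| = 2.4/5370 = 447 μA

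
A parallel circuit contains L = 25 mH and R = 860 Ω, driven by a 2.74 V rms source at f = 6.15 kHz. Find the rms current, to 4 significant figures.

4.266 mA

ω = 2πf = 38640 rad/s
X_L = ωL = 966.0 Ω
Parallel: admittances add. Y = 1/R + 1/(jωL)
Y = (0.001163 − j0.001035) S
|Y| = 0.001557 S → |Z| = 1/|Y| = 642.3 Ω, ∠Z = −∠Y = 41.68°
I = V/|Z| = 2.74/642.3 = 4.266 mA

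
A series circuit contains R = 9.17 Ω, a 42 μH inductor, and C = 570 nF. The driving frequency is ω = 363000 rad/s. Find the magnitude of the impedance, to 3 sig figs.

X_L = ωL = 15.2 Ω
X_C = 1/(ωC) = 4.83 Ω
Net reactance X = X_L − X_C = 10.4 Ω
Z = 9.17 + j10.4 Ω
|Z| = √(9.17² + 10.4²) = 13.9 Ω

13.9 Ω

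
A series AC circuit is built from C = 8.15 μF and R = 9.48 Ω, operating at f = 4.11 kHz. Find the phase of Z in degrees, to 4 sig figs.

ω = 2πf = 25820 rad/s
X_C = 1/(ωC) = 4.751 Ω
Z = 9.480 − j4.751 Ω
|Z| = √(9.480² + 4.751²) = 10.60 Ω
∠Z = arctan(-4.751/9.480) = -26.62°

-26.62°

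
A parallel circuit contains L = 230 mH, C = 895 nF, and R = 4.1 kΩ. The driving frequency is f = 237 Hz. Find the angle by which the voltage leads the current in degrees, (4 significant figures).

81.26°

ω = 2πf = 1489 rad/s
X_L = ωL = 342.5 Ω
X_C = 1/(ωC) = 750.3 Ω
Parallel: admittances add. Y = 1/R + 1/(jωL) + jωC
Y = (0.0002439 − j0.001587) S
|Y| = 0.001606 S → |Z| = 1/|Y| = 622.8 Ω, ∠Z = −∠Y = 81.26°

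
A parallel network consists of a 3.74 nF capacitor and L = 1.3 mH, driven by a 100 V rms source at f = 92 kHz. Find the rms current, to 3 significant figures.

83.1 mA

ω = 2πf = 578100 rad/s
X_L = ωL = 751 Ω
X_C = 1/(ωC) = 463 Ω
Parallel: admittances add. Y = 1/(jωL) + jωC
Y = (0 + j0.000831) S
|Y| = 0.000831 S → |Z| = 1/|Y| = 1200 Ω, ∠Z = −∠Y = -90.0°
I = V/|Z| = 100/1200 = 83.1 mA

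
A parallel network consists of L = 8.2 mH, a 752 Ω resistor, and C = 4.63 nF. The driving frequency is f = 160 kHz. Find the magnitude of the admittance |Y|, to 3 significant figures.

4.72 mS

ω = 2πf = 1.005e+06 rad/s
X_L = ωL = 8240 Ω
X_C = 1/(ωC) = 215 Ω
Parallel: admittances add. Y = 1/R + 1/(jωL) + jωC
Y = (0.00133 + j0.00453) S
|Y| = 0.00472 S → |Z| = 1/|Y| = 212 Ω, ∠Z = −∠Y = -73.7°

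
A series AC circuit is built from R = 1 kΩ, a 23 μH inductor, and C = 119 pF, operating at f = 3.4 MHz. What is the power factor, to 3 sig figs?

0.995

ω = 2πf = 2.136e+07 rad/s
X_L = ωL = 491 Ω
X_C = 1/(ωC) = 393 Ω
Net reactance X = X_L − X_C = 98.0 Ω
Z = 1000 + j98.0 Ω
|Z| = √(1000² + 98.0²) = 1000 Ω
∠Z = arctan(98.0/1000) = 5.60°
cos φ = cos(5.60°) = 0.995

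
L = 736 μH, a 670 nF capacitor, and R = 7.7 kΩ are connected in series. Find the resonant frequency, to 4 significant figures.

7.167 kHz

ω₀ = 1/√(LC) = 1/√(0.000736 × 6.7e-07) = 45030 rad/s
f₀ = ω₀/(2π) = 7.167 kHz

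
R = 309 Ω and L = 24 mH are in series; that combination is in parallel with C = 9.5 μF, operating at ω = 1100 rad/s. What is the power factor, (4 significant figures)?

0.3011

X_L = ωL = 26.40 Ω
X_C = 1/(ωC) = 95.69 Ω
Branch 1 (R+jX_L): Z₁ = 309.0 + j26.40 Ω, |Z₁| = 310.1 Ω
Branch 2 (−jX_C): Z₂ = −j95.69 Ω
Parallel: Z = Z₁Z₂/(Z₁+Z₂), |Z| = 93.71 Ω, ∠Z = -72.48°
cos φ = cos(-72.48°) = 0.3011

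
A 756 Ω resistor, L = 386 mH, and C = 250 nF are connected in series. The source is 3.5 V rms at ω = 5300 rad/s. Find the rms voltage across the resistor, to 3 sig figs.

X_L = ωL = 2050 Ω
X_C = 1/(ωC) = 755 Ω
Net reactance X = X_L − X_C = 1290 Ω
Z = 756 + j1290 Ω
|Z| = √(756² + 1290²) = 1500 Ω
I = V/|Z| = 2.34 mA
V_R = I·|Z_R| = 0.00234 × 756 = 1.77 V

1.77 V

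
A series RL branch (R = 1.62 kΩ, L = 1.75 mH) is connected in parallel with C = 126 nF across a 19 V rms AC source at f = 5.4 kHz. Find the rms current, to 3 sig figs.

81.6 mA

ω = 2πf = 33930 rad/s
X_L = ωL = 59.4 Ω
X_C = 1/(ωC) = 234 Ω
Branch 1 (R+jX_L): Z₁ = 1620 + j59.4 Ω, |Z₁| = 1620 Ω
Branch 2 (−jX_C): Z₂ = −j234 Ω
Parallel: Z = Z₁Z₂/(Z₁+Z₂), |Z| = 233 Ω, ∠Z = -81.8°
I = V/|Z| = 19/233 = 81.6 mA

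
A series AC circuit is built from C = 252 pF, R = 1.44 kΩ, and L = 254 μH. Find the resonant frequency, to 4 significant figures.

ω₀ = 1/√(LC) = 1/√(0.000254 × 2.52e-10) = 3.953e+06 rad/s
f₀ = ω₀/(2π) = 629.1 kHz

629.1 kHz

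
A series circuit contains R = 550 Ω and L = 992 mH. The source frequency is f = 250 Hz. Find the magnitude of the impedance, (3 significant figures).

1650 Ω

ω = 2πf = 1571 rad/s
X_L = ωL = 1560 Ω
Z = 550 + j1560 Ω
|Z| = √(550² + 1560²) = 1650 Ω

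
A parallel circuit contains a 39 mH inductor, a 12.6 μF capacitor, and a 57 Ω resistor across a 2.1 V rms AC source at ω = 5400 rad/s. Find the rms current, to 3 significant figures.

138 mA

X_L = ωL = 211 Ω
X_C = 1/(ωC) = 14.7 Ω
Parallel: admittances add. Y = 1/R + 1/(jωL) + jωC
Y = (0.0175 + j0.0633) S
|Y| = 0.0657 S → |Z| = 1/|Y| = 15.2 Ω, ∠Z = −∠Y = -74.5°
I = V/|Z| = 2.1/15.2 = 138 mA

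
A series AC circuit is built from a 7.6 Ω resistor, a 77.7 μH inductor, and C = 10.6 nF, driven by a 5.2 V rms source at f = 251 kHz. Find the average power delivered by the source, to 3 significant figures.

ω = 2πf = 1.577e+06 rad/s
X_L = ωL = 123 Ω
X_C = 1/(ωC) = 59.8 Ω
Net reactance X = X_L − X_C = 62.7 Ω
Z = 7.60 + j62.7 Ω
|Z| = √(7.60² + 62.7²) = 63.2 Ω
∠Z = arctan(62.7/7.60) = 83.1°
I = V/|Z| = 82.3 mA
P = VI cos φ = 5.2 × 0.0823 × cos(83.1°) = 51.5 mW

51.5 mW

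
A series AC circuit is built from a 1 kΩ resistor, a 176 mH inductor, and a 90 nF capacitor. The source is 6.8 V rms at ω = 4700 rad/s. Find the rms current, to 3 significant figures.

X_L = ωL = 827 Ω
X_C = 1/(ωC) = 2360 Ω
Net reactance X = X_L − X_C = -1540 Ω
Z = 1000 − j1540 Ω
|Z| = √(1000² + 1540²) = 1830 Ω
I = V/|Z| = 6.8/1830 = 3.71 mA

3.71 mA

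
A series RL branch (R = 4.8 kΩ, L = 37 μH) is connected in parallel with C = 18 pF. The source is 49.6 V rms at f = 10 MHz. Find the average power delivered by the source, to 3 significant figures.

415 mW

ω = 2πf = 6.283e+07 rad/s
X_L = ωL = 2320 Ω
X_C = 1/(ωC) = 884 Ω
Branch 1 (R+jX_L): Z₁ = 4800 + j2320 Ω, |Z₁| = 5330 Ω
Branch 2 (−jX_C): Z₂ = −j884 Ω
Parallel: Z = Z₁Z₂/(Z₁+Z₂), |Z| = 941 Ω, ∠Z = -80.9°
I = V/|Z| = 52.7 mA
P = VI cos φ = 49.6 × 0.0527 × cos(-80.9°) = 415 mW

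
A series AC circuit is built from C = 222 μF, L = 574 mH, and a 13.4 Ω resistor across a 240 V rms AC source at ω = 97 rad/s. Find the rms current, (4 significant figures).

14.74 A

X_L = ωL = 55.68 Ω
X_C = 1/(ωC) = 46.44 Ω
Net reactance X = X_L − X_C = 9.240 Ω
Z = 13.40 + j9.240 Ω
|Z| = √(13.40² + 9.240²) = 16.28 Ω
I = V/|Z| = 240/16.28 = 14.74 A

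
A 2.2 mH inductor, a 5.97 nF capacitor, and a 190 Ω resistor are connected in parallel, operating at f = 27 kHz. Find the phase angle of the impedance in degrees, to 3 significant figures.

17.6°

ω = 2πf = 169600 rad/s
X_L = ωL = 373 Ω
X_C = 1/(ωC) = 987 Ω
Parallel: admittances add. Y = 1/R + 1/(jωL) + jωC
Y = (0.00526 − j0.00167) S
|Y| = 0.00552 S → |Z| = 1/|Y| = 181 Ω, ∠Z = −∠Y = 17.6°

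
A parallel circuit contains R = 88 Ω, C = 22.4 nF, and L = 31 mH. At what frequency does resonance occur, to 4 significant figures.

ω₀ = 1/√(LC) = 1/√(0.031 × 2.24e-08) = 37950 rad/s
f₀ = ω₀/(2π) = 6.040 kHz

6.040 kHz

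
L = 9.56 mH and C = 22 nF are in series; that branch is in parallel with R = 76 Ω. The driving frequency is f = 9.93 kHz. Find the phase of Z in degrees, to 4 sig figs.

-29.92°

ω = 2πf = 62390 rad/s
X_L = ωL = 596.5 Ω
X_C = 1/(ωC) = 728.5 Ω
Branch 1: Z₁ = R = 76.00 Ω
Branch 2 (series LC): Z₂ = j(X_L − X_C) = −j132.1 Ω
Parallel: Z = Z₁Z₂/(Z₁+Z₂), |Z| = 65.87 Ω, ∠Z = -29.92°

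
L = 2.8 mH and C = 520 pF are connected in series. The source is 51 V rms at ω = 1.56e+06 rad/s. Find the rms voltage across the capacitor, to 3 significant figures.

X_L = ωL = 4370 Ω
X_C = 1/(ωC) = 1230 Ω
Net reactance X = X_L − X_C = 3140 Ω
Z = j3140 Ω
|Z| = √(0² + 3140²) = 3140 Ω
I = V/|Z| = 16.3 mA
V_C = I·|Z_C| = 0.0163 × 1230 = 20.1 V

20.1 V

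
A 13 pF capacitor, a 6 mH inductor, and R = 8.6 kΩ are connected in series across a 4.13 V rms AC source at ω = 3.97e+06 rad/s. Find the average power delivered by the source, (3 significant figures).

X_L = ωL = 23800 Ω
X_C = 1/(ωC) = 19400 Ω
Net reactance X = X_L − X_C = 4440 Ω
Z = 8600 + j4440 Ω
|Z| = √(8600² + 4440²) = 9680 Ω
∠Z = arctan(4440/8600) = 27.3°
I = V/|Z| = 427 μA
P = VI cos φ = 4.13 × 0.000427 × cos(27.3°) = 1.57 mW

1.57 mW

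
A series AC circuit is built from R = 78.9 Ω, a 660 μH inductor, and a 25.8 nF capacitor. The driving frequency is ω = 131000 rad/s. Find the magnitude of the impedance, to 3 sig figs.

X_L = ωL = 86.5 Ω
X_C = 1/(ωC) = 296 Ω
Net reactance X = X_L − X_C = -209 Ω
Z = 78.9 − j209 Ω
|Z| = √(78.9² + 209²) = 224 Ω

224 Ω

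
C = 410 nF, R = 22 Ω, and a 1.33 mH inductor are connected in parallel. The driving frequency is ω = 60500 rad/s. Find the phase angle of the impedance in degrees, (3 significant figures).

X_L = ωL = 80.5 Ω
X_C = 1/(ωC) = 40.3 Ω
Parallel: admittances add. Y = 1/R + 1/(jωL) + jωC
Y = (0.0455 + j0.0124) S
|Y| = 0.0471 S → |Z| = 1/|Y| = 21.2 Ω, ∠Z = −∠Y = -15.2°

-15.2°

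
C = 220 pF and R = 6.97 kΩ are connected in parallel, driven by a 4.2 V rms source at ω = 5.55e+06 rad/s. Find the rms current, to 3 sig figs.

5.16 mA

X_C = 1/(ωC) = 819 Ω
Parallel: admittances add. Y = 1/R + jωC
Y = (0.000143 + j0.00122) S
|Y| = 0.00123 S → |Z| = 1/|Y| = 813 Ω, ∠Z = −∠Y = -83.3°
I = V/|Z| = 4.2/813 = 5.16 mA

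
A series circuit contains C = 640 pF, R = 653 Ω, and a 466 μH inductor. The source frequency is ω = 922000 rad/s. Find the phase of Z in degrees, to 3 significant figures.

X_L = ωL = 430 Ω
X_C = 1/(ωC) = 1690 Ω
Net reactance X = X_L − X_C = -1270 Ω
Z = 653 − j1270 Ω
|Z| = √(653² + 1270²) = 1420 Ω
∠Z = arctan(-1270/653) = -62.7°

-62.7°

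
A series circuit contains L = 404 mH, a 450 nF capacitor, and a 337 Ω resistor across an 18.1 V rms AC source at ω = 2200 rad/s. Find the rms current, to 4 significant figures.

50.54 mA

X_L = ωL = 888.8 Ω
X_C = 1/(ωC) = 1010 Ω
Net reactance X = X_L − X_C = -121.3 Ω
Z = 337.0 − j121.3 Ω
|Z| = √(337.0² + 121.3²) = 358.2 Ω
I = V/|Z| = 18.1/358.2 = 50.54 mA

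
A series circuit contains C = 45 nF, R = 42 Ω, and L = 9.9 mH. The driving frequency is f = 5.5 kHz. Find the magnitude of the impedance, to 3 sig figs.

ω = 2πf = 34560 rad/s
X_L = ωL = 342 Ω
X_C = 1/(ωC) = 643 Ω
Net reactance X = X_L − X_C = -301 Ω
Z = 42.0 − j301 Ω
|Z| = √(42.0² + 301²) = 304 Ω

304 Ω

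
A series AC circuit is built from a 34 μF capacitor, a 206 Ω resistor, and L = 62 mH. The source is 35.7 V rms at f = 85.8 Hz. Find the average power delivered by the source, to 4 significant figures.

6.122 W

ω = 2πf = 539.1 rad/s
X_L = ωL = 33.42 Ω
X_C = 1/(ωC) = 54.56 Ω
Net reactance X = X_L − X_C = -21.13 Ω
Z = 206.0 − j21.13 Ω
|Z| = √(206.0² + 21.13²) = 207.1 Ω
∠Z = arctan(-21.13/206.0) = -5.857°
I = V/|Z| = 172.4 mA
P = VI cos φ = 35.7 × 0.1724 × cos(-5.857°) = 6.122 W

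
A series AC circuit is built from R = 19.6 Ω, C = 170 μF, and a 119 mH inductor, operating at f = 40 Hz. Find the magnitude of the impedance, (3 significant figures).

20.7 Ω

ω = 2πf = 251.3 rad/s
X_L = ωL = 29.9 Ω
X_C = 1/(ωC) = 23.4 Ω
Net reactance X = X_L − X_C = 6.50 Ω
Z = 19.6 + j6.50 Ω
|Z| = √(19.6² + 6.50²) = 20.7 Ω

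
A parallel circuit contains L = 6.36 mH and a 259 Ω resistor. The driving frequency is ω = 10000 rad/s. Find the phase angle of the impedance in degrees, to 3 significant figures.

76.2°

X_L = ωL = 63.6 Ω
Parallel: admittances add. Y = 1/R + 1/(jωL)
Y = (0.00386 − j0.0157) S
|Y| = 0.0162 S → |Z| = 1/|Y| = 61.8 Ω, ∠Z = −∠Y = 76.2°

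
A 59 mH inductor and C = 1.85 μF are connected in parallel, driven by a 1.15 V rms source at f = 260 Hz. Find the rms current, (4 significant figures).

ω = 2πf = 1634 rad/s
X_L = ωL = 96.38 Ω
X_C = 1/(ωC) = 330.9 Ω
Parallel: admittances add. Y = 1/(jωL) + jωC
Y = (0 − j0.007353) S
|Y| = 0.007353 S → |Z| = 1/|Y| = 136.0 Ω, ∠Z = −∠Y = 90.00°
I = V/|Z| = 1.15/136.0 = 8.456 mA

8.456 mA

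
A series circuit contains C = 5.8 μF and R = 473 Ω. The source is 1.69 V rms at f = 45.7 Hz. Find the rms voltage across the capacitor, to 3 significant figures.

1.33 V

ω = 2πf = 287.1 rad/s
X_C = 1/(ωC) = 600 Ω
Z = 473 − j600 Ω
|Z| = √(473² + 600²) = 764 Ω
I = V/|Z| = 2.21 mA
V_C = I·|Z_C| = 0.00221 × 600 = 1.33 V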